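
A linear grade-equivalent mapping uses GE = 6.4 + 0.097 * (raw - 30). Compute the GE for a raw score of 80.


raw - median = 80 - 30 = 50
slope * diff = 0.097 * 50 = 4.85
GE = 6.4 + 4.85
GE = 11.25

11.25


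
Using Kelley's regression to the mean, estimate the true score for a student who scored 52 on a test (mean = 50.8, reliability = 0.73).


T_est = rxx * X + (1 - rxx) * mean
T_est = 0.73 * 52 + 0.27 * 50.8
T_est = 37.96 + 13.716
T_est = 51.676

51.676


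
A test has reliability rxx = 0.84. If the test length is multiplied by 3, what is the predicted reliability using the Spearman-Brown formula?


r_new = (n * rxx) / (1 + (n-1) * rxx)
r_new = (3 * 0.84) / (1 + 2 * 0.84)
r_new = 2.52 / 2.68
r_new = 0.9403

0.9403


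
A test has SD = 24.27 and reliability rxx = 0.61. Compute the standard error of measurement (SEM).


SEM = SD * sqrt(1 - rxx)
SEM = 24.27 * sqrt(1 - 0.61)
SEM = 24.27 * sqrt(0.39) = 24.27 * 0.6245
SEM = 15.1566

15.1566


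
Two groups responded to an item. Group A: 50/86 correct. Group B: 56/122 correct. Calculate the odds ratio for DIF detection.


Odds_A = 50/36 = 1.3889
Odds_B = 56/66 = 0.8485
OR = Odds_A / Odds_B = 1.3889 / 0.8485
Exactly, OR = (50 * 66) / (36 * 56) = 3300 / 2016
OR = 1.6369

1.6369


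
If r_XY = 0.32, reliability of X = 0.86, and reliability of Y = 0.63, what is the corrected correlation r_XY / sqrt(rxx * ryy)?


r_corrected = rxy / sqrt(rxx * ryy)
= 0.32 / sqrt(0.86 * 0.63)
= 0.32 / sqrt(0.5418)
= 0.32 / 0.736071
r_corrected = 0.4347

0.4347


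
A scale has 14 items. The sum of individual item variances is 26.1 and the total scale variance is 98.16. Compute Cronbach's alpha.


alpha = (k/(k-1)) * (1 - sum(si^2)/s_total^2)
= (14/13) * (1 - 26.1/98.16)
alpha = 0.7906

0.7906


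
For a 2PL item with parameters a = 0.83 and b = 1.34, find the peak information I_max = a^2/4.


For 2PL, max info at theta = b = 1.34
I_max = a^2 / 4 = 0.83^2 / 4
= 0.6889 / 4
I_max = 0.1722

0.1722


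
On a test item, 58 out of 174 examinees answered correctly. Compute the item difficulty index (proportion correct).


Item difficulty p = number correct / total examinees
p = 58 / 174
p = 0.3333

0.3333


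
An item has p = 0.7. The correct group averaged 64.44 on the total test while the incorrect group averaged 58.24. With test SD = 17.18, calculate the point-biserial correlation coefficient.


q = 1 - p = 0.3
rpb = ((M1 - M0) / SD) * sqrt(p * q)
rpb = ((64.44 - 58.24) / 17.18) * sqrt(0.7 * 0.3)
rpb = 0.1654

0.1654


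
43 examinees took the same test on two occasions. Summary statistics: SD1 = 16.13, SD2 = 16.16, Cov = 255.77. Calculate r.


r = cov(X,Y) / (SD_X * SD_Y)
r = 255.77 / (16.13 * 16.16)
r = 255.77 / 260.6608
r = 0.9812

0.9812


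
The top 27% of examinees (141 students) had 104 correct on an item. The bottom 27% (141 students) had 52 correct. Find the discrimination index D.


p_upper = 104/141 = 0.7376
p_lower = 52/141 = 0.3688
D = 0.7376 - 0.3688 = 0.3688

0.3688


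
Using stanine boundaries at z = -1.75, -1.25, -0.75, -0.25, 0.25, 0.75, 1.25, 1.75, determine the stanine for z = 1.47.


Stanine boundaries: [-1.75, -1.25, -0.75, -0.25, 0.25, 0.75, 1.25, 1.75]
z = 1.47
Check each boundary:
  z >= -1.75 -> could be stanine 2
  z >= -1.25 -> could be stanine 3
  z >= -0.75 -> could be stanine 4
  z >= -0.25 -> could be stanine 5
  z >= 0.25 -> could be stanine 6
  z >= 0.75 -> could be stanine 7
  z >= 1.25 -> could be stanine 8
  z < 1.75
Highest qualifying boundary gives stanine = 8

8


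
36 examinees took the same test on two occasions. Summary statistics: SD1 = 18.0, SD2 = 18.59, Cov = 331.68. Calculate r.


r = cov(X,Y) / (SD_X * SD_Y)
r = 331.68 / (18.0 * 18.59)
r = 331.68 / 334.62
r = 0.9912

0.9912


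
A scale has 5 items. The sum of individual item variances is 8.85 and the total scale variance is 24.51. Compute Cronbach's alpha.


alpha = (k/(k-1)) * (1 - sum(si^2)/s_total^2)
= (5/4) * (1 - 8.85/24.51)
alpha = 0.7987

0.7987


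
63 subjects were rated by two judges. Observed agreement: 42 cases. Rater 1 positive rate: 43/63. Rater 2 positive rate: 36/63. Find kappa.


P_o = 42/63 = 0.666667
P_e = (43*36 + 20*27) / 3969 = 0.526077
kappa = (P_o - P_e) / (1 - P_e)
kappa = (0.666667 - 0.526077) / (1 - 0.526077)
kappa = 0.2967

0.2967


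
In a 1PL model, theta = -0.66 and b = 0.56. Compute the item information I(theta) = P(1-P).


P = 1/(1+exp(-(-0.66-0.56))) = 0.2279
I = P*(1-P) = 0.2279 * 0.7721
I = 0.176

0.176


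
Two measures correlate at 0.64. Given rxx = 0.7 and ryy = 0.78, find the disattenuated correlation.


r_corrected = rxy / sqrt(rxx * ryy)
= 0.64 / sqrt(0.7 * 0.78)
= 0.64 / sqrt(0.546)
= 0.64 / 0.738918
r_corrected = 0.8661

0.8661


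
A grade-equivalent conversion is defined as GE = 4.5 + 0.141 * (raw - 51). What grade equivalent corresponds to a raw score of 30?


raw - median = 30 - 51 = -21
slope * diff = 0.141 * -21 = -2.961
GE = 4.5 + -2.961
GE = 1.539

1.539


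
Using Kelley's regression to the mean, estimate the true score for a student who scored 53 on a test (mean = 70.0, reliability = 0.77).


T_est = rxx * X + (1 - rxx) * mean
T_est = 0.77 * 53 + 0.23 * 70.0
T_est = 40.81 + 16.1
T_est = 56.91

56.91


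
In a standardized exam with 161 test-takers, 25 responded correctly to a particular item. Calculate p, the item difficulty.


Item difficulty p = number correct / total examinees
p = 25 / 161
p = 0.1553

0.1553


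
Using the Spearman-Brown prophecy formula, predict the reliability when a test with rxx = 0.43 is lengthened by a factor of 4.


r_new = (n * rxx) / (1 + (n-1) * rxx)
r_new = (4 * 0.43) / (1 + 3 * 0.43)
r_new = 1.72 / 2.29
r_new = 0.7511

0.7511


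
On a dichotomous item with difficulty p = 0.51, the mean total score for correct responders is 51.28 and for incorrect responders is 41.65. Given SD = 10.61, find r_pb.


q = 1 - p = 0.49
rpb = ((M1 - M0) / SD) * sqrt(p * q)
rpb = ((51.28 - 41.65) / 10.61) * sqrt(0.51 * 0.49)
rpb = 0.4537

0.4537


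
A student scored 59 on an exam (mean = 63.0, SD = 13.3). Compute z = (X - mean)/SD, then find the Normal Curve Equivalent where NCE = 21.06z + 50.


z = (X - mean) / SD = (59 - 63.0) / 13.3
z = -4.0 / 13.3
z = -0.3008
NCE = NCE = 21.06z + 50
Carry z at full precision (z = -4.0 / 13.3) into the conversion:
NCE = 21.06 * (-4.0 / 13.3) + 50 = -84.24 / 13.3 + 50
NCE = -6.3338 + 50
NCE = 43.6662

43.6662


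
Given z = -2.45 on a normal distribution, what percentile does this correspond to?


CDF(z) = 0.5 * (1 + erf(z/sqrt(2)))
erf(-1.7324) = -0.9857
CDF = 0.0071
Percentile rank = 0.0071 * 100 = 0.71

0.71


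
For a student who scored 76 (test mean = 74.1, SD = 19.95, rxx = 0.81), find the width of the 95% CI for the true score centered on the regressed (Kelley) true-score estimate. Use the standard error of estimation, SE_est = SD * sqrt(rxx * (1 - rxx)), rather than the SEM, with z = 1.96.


True score estimate = 0.81*76 + 0.19*74.1 = 75.639
SE_est = SD * sqrt(rxx * (1 - rxx)) = 19.95 * sqrt(0.81 * 0.19) = 19.95 * sqrt(0.1539) = 7.826403
CI = T_est +/- z * SE_est, so width = 2 * z * SE_est = 2 * 1.96 * 7.826403
Width = 30.6795

30.6795


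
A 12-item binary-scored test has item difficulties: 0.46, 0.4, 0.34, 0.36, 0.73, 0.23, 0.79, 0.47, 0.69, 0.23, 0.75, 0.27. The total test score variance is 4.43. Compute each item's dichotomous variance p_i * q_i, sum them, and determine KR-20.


For each item, compute p_i * q_i:
  Item 1: 0.46 * 0.54 = 0.2484
  Item 2: 0.4 * 0.6 = 0.24
  Item 3: 0.34 * 0.66 = 0.2244
  Item 4: 0.36 * 0.64 = 0.2304
  Item 5: 0.73 * 0.27 = 0.1971
  Item 6: 0.23 * 0.77 = 0.1771
  Item 7: 0.79 * 0.21 = 0.1659
  Item 8: 0.47 * 0.53 = 0.2491
  Item 9: 0.69 * 0.31 = 0.2139
  Item 10: 0.23 * 0.77 = 0.1771
  Item 11: 0.75 * 0.25 = 0.1875
  Item 12: 0.27 * 0.73 = 0.1971
Sum(p_i * q_i) = 0.2484 + 0.24 + 0.2244 + 0.2304 + 0.1971 + 0.1771 + 0.1659 + 0.2491 + 0.2139 + 0.1771 + 0.1875 + 0.1971 = 2.508
KR-20 = (k/(k-1)) * (1 - Sum(p_i*q_i) / Var_total)
= (12/11) * (1 - 2.508/4.43)
= 1.0909 * 0.4339
KR-20 = 0.4733

0.4733


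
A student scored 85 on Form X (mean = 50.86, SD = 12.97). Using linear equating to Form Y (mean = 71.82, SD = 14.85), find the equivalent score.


slope = SD_Y / SD_X = 14.85 / 12.97 ~ 1.1449
intercept = mean_Y - slope * mean_X = 71.82 - (14.85 / 12.97) * 50.86 ~ 13.5878
Y = slope * X + intercept. To avoid rounding drift from the rounded slope/intercept, evaluate the equivalent form Y = mean_Y + SD_Y * (X - mean_X) / SD_X at full precision:
Y = 71.82 + 14.85 * (85 - 50.86) / 12.97
Y = 71.82 + 14.85 * 34.14 / 12.97
Y = 71.82 + 506.979 / 12.97
Y = 71.82 + 39.0886
Y = 110.9086

110.9086


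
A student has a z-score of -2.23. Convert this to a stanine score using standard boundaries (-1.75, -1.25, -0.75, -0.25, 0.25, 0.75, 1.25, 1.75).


Stanine boundaries: [-1.75, -1.25, -0.75, -0.25, 0.25, 0.75, 1.25, 1.75]
z = -2.23
Check each boundary:
  z < -1.75
  z < -1.25
  z < -0.75
  z < -0.25
  z < 0.25
  z < 0.75
  z < 1.25
  z < 1.75
Highest qualifying boundary gives stanine = 1

1


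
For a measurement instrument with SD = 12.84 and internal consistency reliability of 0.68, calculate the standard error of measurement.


SEM = SD * sqrt(1 - rxx)
SEM = 12.84 * sqrt(1 - 0.68)
SEM = 12.84 * sqrt(0.32) = 12.84 * 0.565685
SEM = 7.2634

7.2634


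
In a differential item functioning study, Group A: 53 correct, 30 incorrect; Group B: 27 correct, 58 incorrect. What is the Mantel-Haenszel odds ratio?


Odds_A = 53/30 = 1.7667
Odds_B = 27/58 = 0.4655
OR = Odds_A / Odds_B = 1.7667 / 0.4655
Exactly, OR = (53 * 58) / (30 * 27) = 3074 / 810
OR = 3.7951

3.7951


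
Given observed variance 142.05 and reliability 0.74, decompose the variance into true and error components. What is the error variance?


var_true = rxx * var_obs = 0.74 * 142.05 = 105.117
var_error = var_obs - var_true
var_error = 142.05 - 105.117
var_error = 36.933

36.933


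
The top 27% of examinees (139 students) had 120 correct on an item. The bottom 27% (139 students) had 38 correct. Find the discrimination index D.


p_upper = 120/139 = 0.8633
p_lower = 38/139 = 0.2734
D = 0.8633 - 0.2734 = 0.5899

0.5899


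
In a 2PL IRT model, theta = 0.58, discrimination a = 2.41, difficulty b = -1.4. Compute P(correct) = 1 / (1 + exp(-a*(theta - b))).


a*(theta - b) = 2.41 * (0.58 - -1.4) = 4.7718
exp(-4.7718) = 0.0085
P = 1 / (1 + 0.0085)
P = 0.9916

0.9916


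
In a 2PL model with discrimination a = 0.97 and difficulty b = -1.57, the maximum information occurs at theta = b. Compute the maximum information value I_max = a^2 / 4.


For 2PL, max info at theta = b = -1.57
I_max = a^2 / 4 = 0.97^2 / 4
= 0.9409 / 4
I_max = 0.2352

0.2352


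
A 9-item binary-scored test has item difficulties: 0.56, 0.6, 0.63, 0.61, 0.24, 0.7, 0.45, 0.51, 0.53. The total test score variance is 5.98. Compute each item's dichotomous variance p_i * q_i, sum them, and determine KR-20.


For each item, compute p_i * q_i:
  Item 1: 0.56 * 0.44 = 0.2464
  Item 2: 0.6 * 0.4 = 0.24
  Item 3: 0.63 * 0.37 = 0.2331
  Item 4: 0.61 * 0.39 = 0.2379
  Item 5: 0.24 * 0.76 = 0.1824
  Item 6: 0.7 * 0.3 = 0.21
  Item 7: 0.45 * 0.55 = 0.2475
  Item 8: 0.51 * 0.49 = 0.2499
  Item 9: 0.53 * 0.47 = 0.2491
Sum(p_i * q_i) = 0.2464 + 0.24 + 0.2331 + 0.2379 + 0.1824 + 0.21 + 0.2475 + 0.2499 + 0.2491 = 2.0963
KR-20 = (k/(k-1)) * (1 - Sum(p_i*q_i) / Var_total)
= (9/8) * (1 - 2.0963/5.98)
= 1.125 * 0.6494
KR-20 = 0.7306

0.7306


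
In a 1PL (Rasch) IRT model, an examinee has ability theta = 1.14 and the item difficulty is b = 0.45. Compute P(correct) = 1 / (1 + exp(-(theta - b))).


theta - b = 1.14 - 0.45 = 0.69
exp(-(theta - b)) = exp(-0.69) = 0.5016
P = 1 / (1 + 0.5016)
P = 0.666

0.666


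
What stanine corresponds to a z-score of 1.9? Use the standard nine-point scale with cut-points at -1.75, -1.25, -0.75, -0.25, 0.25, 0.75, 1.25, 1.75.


Stanine boundaries: [-1.75, -1.25, -0.75, -0.25, 0.25, 0.75, 1.25, 1.75]
z = 1.9
Check each boundary:
  z >= -1.75 -> could be stanine 2
  z >= -1.25 -> could be stanine 3
  z >= -0.75 -> could be stanine 4
  z >= -0.25 -> could be stanine 5
  z >= 0.25 -> could be stanine 6
  z >= 0.75 -> could be stanine 7
  z >= 1.25 -> could be stanine 8
  z >= 1.75 -> could be stanine 9
Highest qualifying boundary gives stanine = 9

9


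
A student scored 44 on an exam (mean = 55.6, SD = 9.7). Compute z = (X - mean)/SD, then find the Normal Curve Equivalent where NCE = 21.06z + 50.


z = (X - mean) / SD = (44 - 55.6) / 9.7
z = -11.6 / 9.7
z = -1.1959
NCE = NCE = 21.06z + 50
Carry z at full precision (z = -11.6 / 9.7) into the conversion:
NCE = 21.06 * (-11.6 / 9.7) + 50 = -244.296 / 9.7 + 50
NCE = -25.1852 + 50
NCE = 24.8148

24.8148


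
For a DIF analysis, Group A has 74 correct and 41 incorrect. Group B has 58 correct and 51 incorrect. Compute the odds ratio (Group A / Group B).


Odds_A = 74/41 = 1.8049
Odds_B = 58/51 = 1.1373
OR = Odds_A / Odds_B = 1.8049 / 1.1373
Exactly, OR = (74 * 51) / (41 * 58) = 3774 / 2378
OR = 1.587

1.587


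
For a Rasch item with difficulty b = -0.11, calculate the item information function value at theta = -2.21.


P = 1/(1+exp(-(-2.21--0.11))) = 0.1091
I = P*(1-P) = 0.1091 * 0.8909
I = 0.0972

0.0972


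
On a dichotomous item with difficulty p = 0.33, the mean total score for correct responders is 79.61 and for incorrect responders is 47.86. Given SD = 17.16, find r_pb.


q = 1 - p = 0.67
rpb = ((M1 - M0) / SD) * sqrt(p * q)
rpb = ((79.61 - 47.86) / 17.16) * sqrt(0.33 * 0.67)
rpb = 0.87

0.87


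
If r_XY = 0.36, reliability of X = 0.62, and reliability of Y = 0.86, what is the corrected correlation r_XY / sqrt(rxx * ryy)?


r_corrected = rxy / sqrt(rxx * ryy)
= 0.36 / sqrt(0.62 * 0.86)
= 0.36 / sqrt(0.5332)
= 0.36 / 0.730205
r_corrected = 0.493

0.493


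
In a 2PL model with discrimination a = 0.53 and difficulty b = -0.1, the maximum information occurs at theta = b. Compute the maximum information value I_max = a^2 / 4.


For 2PL, max info at theta = b = -0.1
I_max = a^2 / 4 = 0.53^2 / 4
= 0.2809 / 4
I_max = 0.0702

0.0702


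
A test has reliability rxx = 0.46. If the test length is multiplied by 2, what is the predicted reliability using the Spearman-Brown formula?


r_new = (n * rxx) / (1 + (n-1) * rxx)
r_new = (2 * 0.46) / (1 + 1 * 0.46)
r_new = 0.92 / 1.46
r_new = 0.6301

0.6301


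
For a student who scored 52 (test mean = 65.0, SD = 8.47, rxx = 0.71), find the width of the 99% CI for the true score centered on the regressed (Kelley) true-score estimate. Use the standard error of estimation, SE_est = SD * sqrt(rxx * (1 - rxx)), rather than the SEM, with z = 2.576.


True score estimate = 0.71*52 + 0.29*65.0 = 55.77
SE_est = SD * sqrt(rxx * (1 - rxx)) = 8.47 * sqrt(0.71 * 0.29) = 8.47 * sqrt(0.2059) = 3.843365
CI = T_est +/- z * SE_est, so width = 2 * z * SE_est = 2 * 2.576 * 3.843365
Width = 19.801

19.801


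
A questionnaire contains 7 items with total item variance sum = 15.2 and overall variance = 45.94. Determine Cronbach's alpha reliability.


alpha = (k/(k-1)) * (1 - sum(si^2)/s_total^2)
= (7/6) * (1 - 15.2/45.94)
alpha = 0.7807

0.7807


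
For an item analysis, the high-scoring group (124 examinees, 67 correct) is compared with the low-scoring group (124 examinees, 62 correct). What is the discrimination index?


p_upper = 67/124 = 0.5403
p_lower = 62/124 = 0.5
D = 0.5403 - 0.5 = 0.0403

0.0403


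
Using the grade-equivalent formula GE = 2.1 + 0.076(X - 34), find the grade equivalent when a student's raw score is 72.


raw - median = 72 - 34 = 38
slope * diff = 0.076 * 38 = 2.888
GE = 2.1 + 2.888
GE = 4.988

4.988


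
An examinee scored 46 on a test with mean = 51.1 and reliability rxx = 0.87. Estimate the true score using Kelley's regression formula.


T_est = rxx * X + (1 - rxx) * mean
T_est = 0.87 * 46 + 0.13 * 51.1
T_est = 40.02 + 6.643
T_est = 46.663

46.663


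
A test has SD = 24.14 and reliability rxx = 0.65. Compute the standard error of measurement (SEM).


SEM = SD * sqrt(1 - rxx)
SEM = 24.14 * sqrt(1 - 0.65)
SEM = 24.14 * sqrt(0.35) = 24.14 * 0.591608
SEM = 14.2814

14.2814


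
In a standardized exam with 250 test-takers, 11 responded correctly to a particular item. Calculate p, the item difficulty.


Item difficulty p = number correct / total examinees
p = 11 / 250
p = 0.044

0.044


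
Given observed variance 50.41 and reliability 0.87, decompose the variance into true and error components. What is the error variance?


var_true = rxx * var_obs = 0.87 * 50.41 = 43.8567
var_error = var_obs - var_true
var_error = 50.41 - 43.8567
var_error = 6.5533

6.5533


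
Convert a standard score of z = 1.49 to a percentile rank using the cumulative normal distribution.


CDF(z) = 0.5 * (1 + erf(z/sqrt(2)))
erf(1.0536) = 0.8638
CDF = 0.9319
Percentile rank = 0.9319 * 100 = 93.19

93.19


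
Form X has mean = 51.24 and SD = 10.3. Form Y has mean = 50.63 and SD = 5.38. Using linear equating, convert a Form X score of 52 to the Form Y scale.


slope = SD_Y / SD_X = 5.38 / 10.3 ~ 0.5223
intercept = mean_Y - slope * mean_X = 50.63 - (5.38 / 10.3) * 51.24 ~ 23.8658
Y = slope * X + intercept. To avoid rounding drift from the rounded slope/intercept, evaluate the equivalent form Y = mean_Y + SD_Y * (X - mean_X) / SD_X at full precision:
Y = 50.63 + 5.38 * (52 - 51.24) / 10.3
Y = 50.63 + 5.38 * 0.76 / 10.3
Y = 50.63 + 4.0888 / 10.3
Y = 50.63 + 0.397
Y = 51.027

51.027


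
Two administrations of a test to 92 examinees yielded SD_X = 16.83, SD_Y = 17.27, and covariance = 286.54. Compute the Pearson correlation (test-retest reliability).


r = cov(X,Y) / (SD_X * SD_Y)
r = 286.54 / (16.83 * 17.27)
r = 286.54 / 290.6541
r = 0.9858

0.9858


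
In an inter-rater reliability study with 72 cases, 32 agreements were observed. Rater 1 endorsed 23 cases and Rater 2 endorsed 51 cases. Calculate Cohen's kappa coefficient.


P_o = 32/72 = 0.444444
P_e = (23*51 + 49*21) / 5184 = 0.424769
kappa = (P_o - P_e) / (1 - P_e)
kappa = (0.444444 - 0.424769) / (1 - 0.424769)
kappa = 0.0342

0.0342


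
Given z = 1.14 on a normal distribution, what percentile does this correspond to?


CDF(z) = 0.5 * (1 + erf(z/sqrt(2)))
erf(0.8061) = 0.7457
CDF = 0.8729
Percentile rank = 0.8729 * 100 = 87.29

87.29


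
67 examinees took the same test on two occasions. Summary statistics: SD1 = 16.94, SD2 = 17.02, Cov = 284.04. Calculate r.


r = cov(X,Y) / (SD_X * SD_Y)
r = 284.04 / (16.94 * 17.02)
r = 284.04 / 288.3188
r = 0.9852

0.9852


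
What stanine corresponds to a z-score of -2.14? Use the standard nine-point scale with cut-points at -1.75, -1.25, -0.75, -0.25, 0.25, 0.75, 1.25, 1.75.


Stanine boundaries: [-1.75, -1.25, -0.75, -0.25, 0.25, 0.75, 1.25, 1.75]
z = -2.14
Check each boundary:
  z < -1.75
  z < -1.25
  z < -0.75
  z < -0.25
  z < 0.25
  z < 0.75
  z < 1.25
  z < 1.75
Highest qualifying boundary gives stanine = 1

1


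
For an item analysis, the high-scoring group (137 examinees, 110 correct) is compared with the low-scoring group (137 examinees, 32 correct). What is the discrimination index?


p_upper = 110/137 = 0.8029
p_lower = 32/137 = 0.2336
D = 0.8029 - 0.2336 = 0.5693

0.5693


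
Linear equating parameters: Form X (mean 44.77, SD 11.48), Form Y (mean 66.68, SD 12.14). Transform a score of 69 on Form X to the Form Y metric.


slope = SD_Y / SD_X = 12.14 / 11.48 ~ 1.0575
intercept = mean_Y - slope * mean_X = 66.68 - (12.14 / 11.48) * 44.77 ~ 19.3361
Y = slope * X + intercept. To avoid rounding drift from the rounded slope/intercept, evaluate the equivalent form Y = mean_Y + SD_Y * (X - mean_X) / SD_X at full precision:
Y = 66.68 + 12.14 * (69 - 44.77) / 11.48
Y = 66.68 + 12.14 * 24.23 / 11.48
Y = 66.68 + 294.1522 / 11.48
Y = 66.68 + 25.623
Y = 92.303

92.303


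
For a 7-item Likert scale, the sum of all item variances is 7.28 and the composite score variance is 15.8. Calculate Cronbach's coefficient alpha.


alpha = (k/(k-1)) * (1 - sum(si^2)/s_total^2)
= (7/6) * (1 - 7.28/15.8)
alpha = 0.6291

0.6291


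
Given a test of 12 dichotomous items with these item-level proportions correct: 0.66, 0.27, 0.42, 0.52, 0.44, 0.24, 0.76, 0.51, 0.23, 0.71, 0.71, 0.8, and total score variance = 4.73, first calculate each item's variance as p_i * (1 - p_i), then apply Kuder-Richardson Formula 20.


For each item, compute p_i * q_i:
  Item 1: 0.66 * 0.34 = 0.2244
  Item 2: 0.27 * 0.73 = 0.1971
  Item 3: 0.42 * 0.58 = 0.2436
  Item 4: 0.52 * 0.48 = 0.2496
  Item 5: 0.44 * 0.56 = 0.2464
  Item 6: 0.24 * 0.76 = 0.1824
  Item 7: 0.76 * 0.24 = 0.1824
  Item 8: 0.51 * 0.49 = 0.2499
  Item 9: 0.23 * 0.77 = 0.1771
  Item 10: 0.71 * 0.29 = 0.2059
  Item 11: 0.71 * 0.29 = 0.2059
  Item 12: 0.8 * 0.2 = 0.16
Sum(p_i * q_i) = 0.2244 + 0.1971 + 0.2436 + 0.2496 + 0.2464 + 0.1824 + 0.1824 + 0.2499 + 0.1771 + 0.2059 + 0.2059 + 0.16 = 2.5247
KR-20 = (k/(k-1)) * (1 - Sum(p_i*q_i) / Var_total)
= (12/11) * (1 - 2.5247/4.73)
= 1.0909 * 0.4662
KR-20 = 0.5086

0.5086


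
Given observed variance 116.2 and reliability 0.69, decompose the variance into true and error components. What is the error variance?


var_true = rxx * var_obs = 0.69 * 116.2 = 80.178
var_error = var_obs - var_true
var_error = 116.2 - 80.178
var_error = 36.022

36.022


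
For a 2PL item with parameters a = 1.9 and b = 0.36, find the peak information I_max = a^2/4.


For 2PL, max info at theta = b = 0.36
I_max = a^2 / 4 = 1.9^2 / 4
= 3.61 / 4
I_max = 0.9025

0.9025


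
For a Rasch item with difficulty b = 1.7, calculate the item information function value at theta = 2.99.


P = 1/(1+exp(-(2.99-1.7))) = 0.7841
I = P*(1-P) = 0.7841 * 0.2159
I = 0.1693

0.1693


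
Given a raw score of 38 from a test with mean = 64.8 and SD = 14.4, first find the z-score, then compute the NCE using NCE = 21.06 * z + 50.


z = (X - mean) / SD = (38 - 64.8) / 14.4
z = -26.8 / 14.4
z = -1.8611
NCE = NCE = 21.06z + 50
Carry z at full precision (z = -26.8 / 14.4) into the conversion:
NCE = 21.06 * (-26.8 / 14.4) + 50 = -564.408 / 14.4 + 50
NCE = -39.195 + 50
NCE = 10.805

10.805


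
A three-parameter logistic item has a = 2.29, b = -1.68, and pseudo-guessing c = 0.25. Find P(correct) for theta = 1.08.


logit = 2.29*(1.08 - -1.68) = 6.3204
P* = 1/(1 + exp(-6.3204)) = 0.9982
P = 0.25 + (1 - 0.25) * 0.9982
P = 0.9987

0.9987


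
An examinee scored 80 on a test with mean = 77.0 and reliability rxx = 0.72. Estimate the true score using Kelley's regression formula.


T_est = rxx * X + (1 - rxx) * mean
T_est = 0.72 * 80 + 0.28 * 77.0
T_est = 57.6 + 21.56
T_est = 79.16

79.16


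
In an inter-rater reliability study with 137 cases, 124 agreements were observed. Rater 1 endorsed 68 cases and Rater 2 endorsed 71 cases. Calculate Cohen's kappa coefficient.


P_o = 124/137 = 0.905109
P_e = (68*71 + 69*66) / 18769 = 0.499867
kappa = (P_o - P_e) / (1 - P_e)
kappa = (0.905109 - 0.499867) / (1 - 0.499867)
kappa = 0.8103

0.8103


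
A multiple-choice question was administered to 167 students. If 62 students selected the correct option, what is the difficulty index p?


Item difficulty p = number correct / total examinees
p = 62 / 167
p = 0.3713

0.3713


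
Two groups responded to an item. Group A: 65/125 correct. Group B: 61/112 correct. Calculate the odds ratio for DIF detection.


Odds_A = 65/60 = 1.0833
Odds_B = 61/51 = 1.1961
OR = Odds_A / Odds_B = 1.0833 / 1.1961
Exactly, OR = (65 * 51) / (60 * 61) = 3315 / 3660
OR = 0.9057

0.9057


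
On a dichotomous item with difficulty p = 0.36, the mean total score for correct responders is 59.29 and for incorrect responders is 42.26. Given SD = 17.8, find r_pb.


q = 1 - p = 0.64
rpb = ((M1 - M0) / SD) * sqrt(p * q)
rpb = ((59.29 - 42.26) / 17.8) * sqrt(0.36 * 0.64)
rpb = 0.4592

0.4592


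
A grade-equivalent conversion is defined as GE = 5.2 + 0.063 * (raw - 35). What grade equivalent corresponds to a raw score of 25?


raw - median = 25 - 35 = -10
slope * diff = 0.063 * -10 = -0.63
GE = 5.2 + -0.63
GE = 4.57

4.57


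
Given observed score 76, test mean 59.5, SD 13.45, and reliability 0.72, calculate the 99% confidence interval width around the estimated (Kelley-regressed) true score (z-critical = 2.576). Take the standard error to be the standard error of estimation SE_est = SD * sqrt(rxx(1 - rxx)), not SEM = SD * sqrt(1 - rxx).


True score estimate = 0.72*76 + 0.28*59.5 = 71.38
SE_est = SD * sqrt(rxx * (1 - rxx)) = 13.45 * sqrt(0.72 * 0.28) = 13.45 * sqrt(0.2016) = 6.039035
CI = T_est +/- z * SE_est, so width = 2 * z * SE_est = 2 * 2.576 * 6.039035
Width = 31.1131

31.1131


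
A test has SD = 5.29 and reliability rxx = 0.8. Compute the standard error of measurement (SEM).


SEM = SD * sqrt(1 - rxx)
SEM = 5.29 * sqrt(1 - 0.8)
SEM = 5.29 * sqrt(0.2) = 5.29 * 0.447214
SEM = 2.3658

2.3658


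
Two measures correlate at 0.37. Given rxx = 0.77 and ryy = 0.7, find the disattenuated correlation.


r_corrected = rxy / sqrt(rxx * ryy)
= 0.37 / sqrt(0.77 * 0.7)
= 0.37 / sqrt(0.539)
= 0.37 / 0.734166
r_corrected = 0.504

0.504


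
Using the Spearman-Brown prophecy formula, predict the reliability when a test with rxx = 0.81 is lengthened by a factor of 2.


r_new = (n * rxx) / (1 + (n-1) * rxx)
r_new = (2 * 0.81) / (1 + 1 * 0.81)
r_new = 1.62 / 1.81
r_new = 0.895

0.895


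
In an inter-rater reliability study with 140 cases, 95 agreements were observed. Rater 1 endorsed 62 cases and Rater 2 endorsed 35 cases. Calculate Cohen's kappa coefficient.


P_o = 95/140 = 0.678571
P_e = (62*35 + 78*105) / 19600 = 0.528571
kappa = (P_o - P_e) / (1 - P_e)
kappa = (0.678571 - 0.528571) / (1 - 0.528571)
kappa = 0.3182

0.3182


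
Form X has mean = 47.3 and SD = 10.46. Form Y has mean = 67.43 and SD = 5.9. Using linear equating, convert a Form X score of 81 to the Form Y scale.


slope = SD_Y / SD_X = 5.9 / 10.46 ~ 0.5641
intercept = mean_Y - slope * mean_X = 67.43 - (5.9 / 10.46) * 47.3 ~ 40.7503
Y = slope * X + intercept. To avoid rounding drift from the rounded slope/intercept, evaluate the equivalent form Y = mean_Y + SD_Y * (X - mean_X) / SD_X at full precision:
Y = 67.43 + 5.9 * (81 - 47.3) / 10.46
Y = 67.43 + 5.9 * 33.7 / 10.46
Y = 67.43 + 198.83 / 10.46
Y = 67.43 + 19.0086
Y = 86.4386

86.4386


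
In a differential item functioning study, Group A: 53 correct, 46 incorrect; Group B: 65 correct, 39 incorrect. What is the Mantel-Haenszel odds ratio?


Odds_A = 53/46 = 1.1522
Odds_B = 65/39 = 1.6667
OR = Odds_A / Odds_B = 1.1522 / 1.6667
Exactly, OR = (53 * 39) / (46 * 65) = 2067 / 2990
OR = 0.6913

0.6913


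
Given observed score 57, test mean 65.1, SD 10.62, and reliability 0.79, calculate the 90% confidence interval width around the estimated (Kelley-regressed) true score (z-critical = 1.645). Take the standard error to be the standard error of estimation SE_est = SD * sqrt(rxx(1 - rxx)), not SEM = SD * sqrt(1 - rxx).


True score estimate = 0.79*57 + 0.21*65.1 = 58.701
SE_est = SD * sqrt(rxx * (1 - rxx)) = 10.62 * sqrt(0.79 * 0.21) = 10.62 * sqrt(0.1659) = 4.325613
CI = T_est +/- z * SE_est, so width = 2 * z * SE_est = 2 * 1.645 * 4.325613
Width = 14.2313

14.2313


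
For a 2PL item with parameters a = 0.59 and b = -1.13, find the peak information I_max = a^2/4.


For 2PL, max info at theta = b = -1.13
I_max = a^2 / 4 = 0.59^2 / 4
= 0.3481 / 4
I_max = 0.087

0.087


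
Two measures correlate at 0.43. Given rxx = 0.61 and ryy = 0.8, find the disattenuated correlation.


r_corrected = rxy / sqrt(rxx * ryy)
= 0.43 / sqrt(0.61 * 0.8)
= 0.43 / sqrt(0.488)
= 0.43 / 0.69857
r_corrected = 0.6155

0.6155


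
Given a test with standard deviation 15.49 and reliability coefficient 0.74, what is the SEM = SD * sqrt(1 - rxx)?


SEM = SD * sqrt(1 - rxx)
SEM = 15.49 * sqrt(1 - 0.74)
SEM = 15.49 * sqrt(0.26) = 15.49 * 0.509902
SEM = 7.8984

7.8984


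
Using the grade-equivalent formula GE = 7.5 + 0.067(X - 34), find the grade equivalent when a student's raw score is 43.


raw - median = 43 - 34 = 9
slope * diff = 0.067 * 9 = 0.603
GE = 7.5 + 0.603
GE = 8.103

8.103


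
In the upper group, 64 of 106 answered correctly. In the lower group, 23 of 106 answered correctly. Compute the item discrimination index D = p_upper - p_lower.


p_upper = 64/106 = 0.6038
p_lower = 23/106 = 0.217
D = 0.6038 - 0.217 = 0.3868

0.3868


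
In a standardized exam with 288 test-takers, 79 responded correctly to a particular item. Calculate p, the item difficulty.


Item difficulty p = number correct / total examinees
p = 79 / 288
p = 0.2743

0.2743


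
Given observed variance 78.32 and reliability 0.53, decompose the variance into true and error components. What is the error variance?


var_true = rxx * var_obs = 0.53 * 78.32 = 41.5096
var_error = var_obs - var_true
var_error = 78.32 - 41.5096
var_error = 36.8104

36.8104


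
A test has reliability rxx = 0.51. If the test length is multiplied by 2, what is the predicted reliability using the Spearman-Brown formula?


r_new = (n * rxx) / (1 + (n-1) * rxx)
r_new = (2 * 0.51) / (1 + 1 * 0.51)
r_new = 1.02 / 1.51
r_new = 0.6755

0.6755


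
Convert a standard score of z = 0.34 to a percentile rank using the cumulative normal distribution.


CDF(z) = 0.5 * (1 + erf(z/sqrt(2)))
erf(0.2404) = 0.2661
CDF = 0.6331
Percentile rank = 0.6331 * 100 = 63.31

63.31


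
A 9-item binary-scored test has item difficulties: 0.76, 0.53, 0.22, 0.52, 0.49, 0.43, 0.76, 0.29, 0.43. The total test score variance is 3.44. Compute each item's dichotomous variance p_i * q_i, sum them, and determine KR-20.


For each item, compute p_i * q_i:
  Item 1: 0.76 * 0.24 = 0.1824
  Item 2: 0.53 * 0.47 = 0.2491
  Item 3: 0.22 * 0.78 = 0.1716
  Item 4: 0.52 * 0.48 = 0.2496
  Item 5: 0.49 * 0.51 = 0.2499
  Item 6: 0.43 * 0.57 = 0.2451
  Item 7: 0.76 * 0.24 = 0.1824
  Item 8: 0.29 * 0.71 = 0.2059
  Item 9: 0.43 * 0.57 = 0.2451
Sum(p_i * q_i) = 0.1824 + 0.2491 + 0.1716 + 0.2496 + 0.2499 + 0.2451 + 0.1824 + 0.2059 + 0.2451 = 1.9811
KR-20 = (k/(k-1)) * (1 - Sum(p_i*q_i) / Var_total)
= (9/8) * (1 - 1.9811/3.44)
= 1.125 * 0.4241
KR-20 = 0.4771

0.4771


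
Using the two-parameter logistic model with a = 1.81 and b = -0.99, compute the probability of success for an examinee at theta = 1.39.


a*(theta - b) = 1.81 * (1.39 - -0.99) = 4.3078
exp(-4.3078) = 0.0135
P = 1 / (1 + 0.0135)
P = 0.9867

0.9867


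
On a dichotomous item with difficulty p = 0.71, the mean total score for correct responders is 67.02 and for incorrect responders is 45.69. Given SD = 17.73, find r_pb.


q = 1 - p = 0.29
rpb = ((M1 - M0) / SD) * sqrt(p * q)
rpb = ((67.02 - 45.69) / 17.73) * sqrt(0.71 * 0.29)
rpb = 0.5459

0.5459


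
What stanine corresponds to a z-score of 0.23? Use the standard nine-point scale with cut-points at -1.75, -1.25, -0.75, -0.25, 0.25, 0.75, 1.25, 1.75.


Stanine boundaries: [-1.75, -1.25, -0.75, -0.25, 0.25, 0.75, 1.25, 1.75]
z = 0.23
Check each boundary:
  z >= -1.75 -> could be stanine 2
  z >= -1.25 -> could be stanine 3
  z >= -0.75 -> could be stanine 4
  z >= -0.25 -> could be stanine 5
  z < 0.25
  z < 0.75
  z < 1.25
  z < 1.75
Highest qualifying boundary gives stanine = 5

5


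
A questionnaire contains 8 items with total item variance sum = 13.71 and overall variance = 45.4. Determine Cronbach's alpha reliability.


alpha = (k/(k-1)) * (1 - sum(si^2)/s_total^2)
= (8/7) * (1 - 13.71/45.4)
alpha = 0.7977

0.7977


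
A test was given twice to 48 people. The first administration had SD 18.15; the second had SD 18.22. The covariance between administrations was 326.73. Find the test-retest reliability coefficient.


r = cov(X,Y) / (SD_X * SD_Y)
r = 326.73 / (18.15 * 18.22)
r = 326.73 / 330.693
r = 0.988

0.988


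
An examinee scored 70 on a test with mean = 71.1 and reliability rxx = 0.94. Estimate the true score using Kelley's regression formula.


T_est = rxx * X + (1 - rxx) * mean
T_est = 0.94 * 70 + 0.06 * 71.1
T_est = 65.8 + 4.266
T_est = 70.066

70.066


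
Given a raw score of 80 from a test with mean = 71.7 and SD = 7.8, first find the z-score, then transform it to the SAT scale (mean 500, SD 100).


z = (X - mean) / SD = (80 - 71.7) / 7.8
z = 8.3 / 7.8
z = 1.0641
SAT-scale = SAT = 500 + 100z
Carry z at full precision (z = 8.3 / 7.8) into the conversion:
SAT-scale = 500 + 100 * (8.3 / 7.8) = 500 + 830 / 7.8
SAT-scale = 500 + 106.4103
SAT-scale = 606.4103

606.4103


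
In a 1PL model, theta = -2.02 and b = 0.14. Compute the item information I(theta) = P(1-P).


P = 1/(1+exp(-(-2.02-0.14))) = 0.1034
I = P*(1-P) = 0.1034 * 0.8966
I = 0.0927

0.0927


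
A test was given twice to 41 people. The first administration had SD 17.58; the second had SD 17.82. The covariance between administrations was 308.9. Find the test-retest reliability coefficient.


r = cov(X,Y) / (SD_X * SD_Y)
r = 308.9 / (17.58 * 17.82)
r = 308.9 / 313.2756
r = 0.986

0.986


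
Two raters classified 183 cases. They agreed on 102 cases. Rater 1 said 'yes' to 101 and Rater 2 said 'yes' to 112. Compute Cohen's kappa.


P_o = 102/183 = 0.557377
P_e = (101*112 + 82*71) / 33489 = 0.511631
kappa = (P_o - P_e) / (1 - P_e)
kappa = (0.557377 - 0.511631) / (1 - 0.511631)
kappa = 0.0937

0.0937


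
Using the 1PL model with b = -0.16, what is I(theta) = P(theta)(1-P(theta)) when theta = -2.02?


P = 1/(1+exp(-(-2.02--0.16))) = 0.1347
I = P*(1-P) = 0.1347 * 0.8653
I = 0.1166

0.1166


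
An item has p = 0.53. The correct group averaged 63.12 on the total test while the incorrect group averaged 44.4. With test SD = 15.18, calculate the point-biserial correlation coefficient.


q = 1 - p = 0.47
rpb = ((M1 - M0) / SD) * sqrt(p * q)
rpb = ((63.12 - 44.4) / 15.18) * sqrt(0.53 * 0.47)
rpb = 0.6155

0.6155


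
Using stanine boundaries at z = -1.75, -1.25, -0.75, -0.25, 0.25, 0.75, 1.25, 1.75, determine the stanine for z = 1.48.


Stanine boundaries: [-1.75, -1.25, -0.75, -0.25, 0.25, 0.75, 1.25, 1.75]
z = 1.48
Check each boundary:
  z >= -1.75 -> could be stanine 2
  z >= -1.25 -> could be stanine 3
  z >= -0.75 -> could be stanine 4
  z >= -0.25 -> could be stanine 5
  z >= 0.25 -> could be stanine 6
  z >= 0.75 -> could be stanine 7
  z >= 1.25 -> could be stanine 8
  z < 1.75
Highest qualifying boundary gives stanine = 8

8


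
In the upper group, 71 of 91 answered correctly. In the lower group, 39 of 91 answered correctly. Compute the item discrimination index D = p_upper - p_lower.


p_upper = 71/91 = 0.7802
p_lower = 39/91 = 0.4286
D = 0.7802 - 0.4286 = 0.3516

0.3516


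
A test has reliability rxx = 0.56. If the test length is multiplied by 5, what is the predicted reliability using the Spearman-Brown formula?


r_new = (n * rxx) / (1 + (n-1) * rxx)
r_new = (5 * 0.56) / (1 + 4 * 0.56)
r_new = 2.8 / 3.24
r_new = 0.8642

0.8642


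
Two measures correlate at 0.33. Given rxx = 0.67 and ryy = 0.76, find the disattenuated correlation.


r_corrected = rxy / sqrt(rxx * ryy)
= 0.33 / sqrt(0.67 * 0.76)
= 0.33 / sqrt(0.5092)
= 0.33 / 0.713583
r_corrected = 0.4625

0.4625


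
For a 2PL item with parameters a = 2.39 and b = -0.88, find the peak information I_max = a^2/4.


For 2PL, max info at theta = b = -0.88
I_max = a^2 / 4 = 2.39^2 / 4
= 5.7121 / 4
I_max = 1.428

1.428


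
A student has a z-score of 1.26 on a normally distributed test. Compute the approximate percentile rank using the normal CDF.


CDF(z) = 0.5 * (1 + erf(z/sqrt(2)))
erf(0.891) = 0.7923
CDF = 0.8962
Percentile rank = 0.8962 * 100 = 89.62

89.62


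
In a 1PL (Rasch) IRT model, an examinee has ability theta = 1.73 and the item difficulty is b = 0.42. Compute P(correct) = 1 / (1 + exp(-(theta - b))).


theta - b = 1.73 - 0.42 = 1.31
exp(-(theta - b)) = exp(-1.31) = 0.2698
P = 1 / (1 + 0.2698)
P = 0.7875

0.7875


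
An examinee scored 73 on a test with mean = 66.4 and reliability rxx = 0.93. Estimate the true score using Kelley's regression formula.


T_est = rxx * X + (1 - rxx) * mean
T_est = 0.93 * 73 + 0.07 * 66.4
T_est = 67.89 + 4.648
T_est = 72.538

72.538


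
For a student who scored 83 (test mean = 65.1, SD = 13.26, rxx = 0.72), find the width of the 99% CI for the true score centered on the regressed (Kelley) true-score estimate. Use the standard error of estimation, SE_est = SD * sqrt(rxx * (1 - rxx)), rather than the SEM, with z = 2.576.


True score estimate = 0.72*83 + 0.28*65.1 = 77.988
SE_est = SD * sqrt(rxx * (1 - rxx)) = 13.26 * sqrt(0.72 * 0.28) = 13.26 * sqrt(0.2016) = 5.953725
CI = T_est +/- z * SE_est, so width = 2 * z * SE_est = 2 * 2.576 * 5.953725
Width = 30.6736

30.6736


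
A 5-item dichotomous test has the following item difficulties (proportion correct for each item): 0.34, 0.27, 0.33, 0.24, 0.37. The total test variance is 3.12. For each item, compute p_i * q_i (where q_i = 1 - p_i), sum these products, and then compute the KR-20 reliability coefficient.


For each item, compute p_i * q_i:
  Item 1: 0.34 * 0.66 = 0.2244
  Item 2: 0.27 * 0.73 = 0.1971
  Item 3: 0.33 * 0.67 = 0.2211
  Item 4: 0.24 * 0.76 = 0.1824
  Item 5: 0.37 * 0.63 = 0.2331
Sum(p_i * q_i) = 0.2244 + 0.1971 + 0.2211 + 0.1824 + 0.2331 = 1.0581
KR-20 = (k/(k-1)) * (1 - Sum(p_i*q_i) / Var_total)
= (5/4) * (1 - 1.0581/3.12)
= 1.25 * 0.6609
KR-20 = 0.8261

0.8261


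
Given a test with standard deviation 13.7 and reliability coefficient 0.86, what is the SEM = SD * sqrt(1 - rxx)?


SEM = SD * sqrt(1 - rxx)
SEM = 13.7 * sqrt(1 - 0.86)
SEM = 13.7 * sqrt(0.14) = 13.7 * 0.374166
SEM = 5.1261

5.1261


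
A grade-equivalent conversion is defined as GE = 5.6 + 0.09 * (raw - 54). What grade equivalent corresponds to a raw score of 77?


raw - median = 77 - 54 = 23
slope * diff = 0.09 * 23 = 2.07
GE = 5.6 + 2.07
GE = 7.67

7.67


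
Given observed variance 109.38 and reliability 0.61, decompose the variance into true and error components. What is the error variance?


var_true = rxx * var_obs = 0.61 * 109.38 = 66.7218
var_error = var_obs - var_true
var_error = 109.38 - 66.7218
var_error = 42.6582

42.6582


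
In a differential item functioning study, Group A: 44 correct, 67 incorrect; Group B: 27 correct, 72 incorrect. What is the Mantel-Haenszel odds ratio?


Odds_A = 44/67 = 0.6567
Odds_B = 27/72 = 0.375
OR = Odds_A / Odds_B = 0.6567 / 0.375
Exactly, OR = (44 * 72) / (67 * 27) = 3168 / 1809
OR = 1.7512

1.7512


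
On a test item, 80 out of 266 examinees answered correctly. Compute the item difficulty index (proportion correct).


Item difficulty p = number correct / total examinees
p = 80 / 266
p = 0.3008

0.3008


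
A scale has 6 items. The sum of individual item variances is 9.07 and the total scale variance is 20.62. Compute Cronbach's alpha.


alpha = (k/(k-1)) * (1 - sum(si^2)/s_total^2)
= (6/5) * (1 - 9.07/20.62)
alpha = 0.6722

0.6722


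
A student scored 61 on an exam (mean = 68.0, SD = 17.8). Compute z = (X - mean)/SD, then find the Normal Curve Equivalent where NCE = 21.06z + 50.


z = (X - mean) / SD = (61 - 68.0) / 17.8
z = -7.0 / 17.8
z = -0.3933
NCE = NCE = 21.06z + 50
Carry z at full precision (z = -7.0 / 17.8) into the conversion:
NCE = 21.06 * (-7.0 / 17.8) + 50 = -147.42 / 17.8 + 50
NCE = -8.282 + 50
NCE = 41.718

41.718


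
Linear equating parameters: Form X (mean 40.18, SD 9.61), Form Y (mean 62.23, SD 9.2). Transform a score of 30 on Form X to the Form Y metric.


slope = SD_Y / SD_X = 9.2 / 9.61 ~ 0.9573
intercept = mean_Y - slope * mean_X = 62.23 - (9.2 / 9.61) * 40.18 ~ 23.7642
Y = slope * X + intercept. To avoid rounding drift from the rounded slope/intercept, evaluate the equivalent form Y = mean_Y + SD_Y * (X - mean_X) / SD_X at full precision:
Y = 62.23 + 9.2 * (30 - 40.18) / 9.61
Y = 62.23 - 9.2 * 10.18 / 9.61
Y = 62.23 - 93.656 / 9.61
Y = 62.23 - 9.7457
Y = 52.4843

52.4843
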